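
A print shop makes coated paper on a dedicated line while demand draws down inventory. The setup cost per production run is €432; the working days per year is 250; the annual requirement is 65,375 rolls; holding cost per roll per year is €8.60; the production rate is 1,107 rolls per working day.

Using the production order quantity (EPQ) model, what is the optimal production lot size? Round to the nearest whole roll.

d = 65,375/250 = 261.5000 rolls/day;  effective holding cost H(1 − d/p) = 8.6·(1 − 261.5000/1107) = 6.56847
Q* = √(2DS / H_eff) = √(2·65,375·432 / 6.56847) ≈ 2,932.45

2,932 rolls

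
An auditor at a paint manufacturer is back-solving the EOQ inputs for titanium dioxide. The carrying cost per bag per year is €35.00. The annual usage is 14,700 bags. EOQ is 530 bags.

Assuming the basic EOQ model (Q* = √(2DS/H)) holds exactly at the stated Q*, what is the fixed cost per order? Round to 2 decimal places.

From Q* = √(2DS/H) ⇒ Q*² = 2DS/H.
S = Q²H / (2D) = 530² × 35 / (2 × 14,700) = 334.4048

€334.40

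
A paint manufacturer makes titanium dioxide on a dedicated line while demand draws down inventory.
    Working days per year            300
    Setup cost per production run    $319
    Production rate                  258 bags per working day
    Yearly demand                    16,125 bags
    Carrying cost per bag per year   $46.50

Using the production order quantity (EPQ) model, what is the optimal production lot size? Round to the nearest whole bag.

Daily demand d = 16,125/300 = 53.750; p = 258; 1 − d/p = 0.79167
EPQ = √(2DS / (H(1 − d/p)))
    = √(2 × 16,125 × 319 / (46.5 × 0.79167)) ≈ 528.64

529 bags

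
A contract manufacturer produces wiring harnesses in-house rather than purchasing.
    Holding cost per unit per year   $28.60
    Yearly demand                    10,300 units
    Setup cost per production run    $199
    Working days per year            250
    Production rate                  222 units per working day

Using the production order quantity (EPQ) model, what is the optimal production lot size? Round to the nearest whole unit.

420 units

d = 10,300/250 = 41.2000 units/day;  effective holding cost H(1 − d/p) = 28.6·(1 − 41.2000/222) = 23.29225
Q* = √(2DS / H_eff) = √(2·10,300·199 / 23.29225) ≈ 419.52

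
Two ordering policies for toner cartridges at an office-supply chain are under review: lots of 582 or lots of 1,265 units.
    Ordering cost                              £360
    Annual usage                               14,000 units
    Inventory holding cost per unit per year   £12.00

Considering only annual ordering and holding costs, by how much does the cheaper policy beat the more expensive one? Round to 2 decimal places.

TC(Q) = (D/Q)S + (Q/2)H
TC(582) = (14,000/582)×360 + (582/2)×12 = £12,151.79
TC(1,265) = (14,000/1,265)×360 + (1,265/2)×12 = £11,574.19
Lots of 1,265 are cheaper by £577.60.

£577.60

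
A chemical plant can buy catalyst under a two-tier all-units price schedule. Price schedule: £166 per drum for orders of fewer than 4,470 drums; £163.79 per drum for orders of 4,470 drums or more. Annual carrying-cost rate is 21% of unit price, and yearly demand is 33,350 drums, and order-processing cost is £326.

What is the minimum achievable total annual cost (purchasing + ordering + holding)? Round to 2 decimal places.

£5,541,703.57

H₁ = 21%×£166 = £34.8600;  H₂ = 21%×£163.79 = £34.3959
EOQ₁ = √(2×33,350×326/34.8600) = 789.78  (< 4,470, feasible at tier 1)
EOQ₂ = √(2×33,350×326/34.3959) = 795.09  (< 4,470 → use Q = 4,470 at tier-2 price)
TC(tier 1 (EOQ₁), Q≈789.8) = £5,563,631.85
TC(tier 2, Q≈4,470.0) = £5,541,703.57
Minimum at tier 2: £5,541,703.57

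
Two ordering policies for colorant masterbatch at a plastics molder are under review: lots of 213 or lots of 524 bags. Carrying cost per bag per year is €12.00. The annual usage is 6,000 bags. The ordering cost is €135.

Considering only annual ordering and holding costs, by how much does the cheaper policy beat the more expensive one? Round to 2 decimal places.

For each Q, cost = (D/Q)·S + (Q/2)·H.
TC(213) = (6,000/213)×135 + (213/2)×12 = €5,080.82
TC(524) = (6,000/524)×135 + (524/2)×12 = €4,689.80
Cheaper: Q = 524.  Difference = €391.02

€391.02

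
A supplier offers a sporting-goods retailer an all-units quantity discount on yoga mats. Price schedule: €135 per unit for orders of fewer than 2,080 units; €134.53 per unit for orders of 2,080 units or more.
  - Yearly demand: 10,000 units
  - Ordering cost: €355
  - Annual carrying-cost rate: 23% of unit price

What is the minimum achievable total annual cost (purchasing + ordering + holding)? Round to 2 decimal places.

€1,364,847.73

H₁ = 23%×€135 = €31.0500;  H₂ = 23%×€134.53 = €30.9419
EOQ₁ = √(2×10,000×355/31.0500) = 478.19  (< 2,080, feasible at tier 1)
EOQ₂ = √(2×10,000×355/30.9419) = 479.02  (< 2,080 → use Q = 2,080 at tier-2 price)
TC(tier 1 (EOQ₁), Q≈478.2) = €1,364,847.73
TC(tier 2, Q≈2,080.0) = €1,379,186.31
Minimum at tier 1 (EOQ₁): €1,364,847.73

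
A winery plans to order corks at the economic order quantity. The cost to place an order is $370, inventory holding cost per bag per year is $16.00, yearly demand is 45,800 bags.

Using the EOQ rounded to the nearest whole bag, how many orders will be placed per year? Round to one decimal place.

Optimal lot size Q* = (2 × 45,800 × $370 / $16)^½ ≈ 1,455.42 → Q = 1,455
Orders per year = D/Q = 45,800 / 1,455 = 31.478

31.5 orders per year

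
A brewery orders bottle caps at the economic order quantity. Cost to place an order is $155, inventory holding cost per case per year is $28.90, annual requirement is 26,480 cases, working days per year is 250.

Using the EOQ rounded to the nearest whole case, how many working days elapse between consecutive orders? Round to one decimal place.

5.0 days

EOQ = √(2DS/H) = √(2 × 26,480 × 155 / 28.9)
    = √(284,041.52) ≈ 532.96 → Q = 533 cases
Days between orders = 250 / (D/Q) = 250 / 49.681 ≈ 5.032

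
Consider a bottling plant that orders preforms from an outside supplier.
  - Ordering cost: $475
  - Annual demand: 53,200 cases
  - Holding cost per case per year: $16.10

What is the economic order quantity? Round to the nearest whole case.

Q* = √(2·D·S / H) = √(2·53,200·475 / 16.1) = √3,139,130.4 ≈ 1,771.76

1,772 cases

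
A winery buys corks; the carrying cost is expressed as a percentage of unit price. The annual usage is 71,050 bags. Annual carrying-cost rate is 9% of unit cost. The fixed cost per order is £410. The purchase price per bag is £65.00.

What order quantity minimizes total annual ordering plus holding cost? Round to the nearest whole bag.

H = i·C = 0.09 × £65 = £5.8500 per bag-year
2DS/H = 2·71,050·410/5.85 = 9,959,145.30
EOQ = √9,959,145.30 ≈ 3,155.81

3,156 bags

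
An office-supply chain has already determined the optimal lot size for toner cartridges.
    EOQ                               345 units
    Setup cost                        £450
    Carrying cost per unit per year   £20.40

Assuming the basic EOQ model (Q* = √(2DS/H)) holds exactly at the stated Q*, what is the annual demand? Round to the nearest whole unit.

2,698 units per year

EOQ relation: Q² = 2DS/H, so rearrange for the unknown.
D = Q²H / (2S) = 345² × 20.4 / (2 × 450) = 2,697.90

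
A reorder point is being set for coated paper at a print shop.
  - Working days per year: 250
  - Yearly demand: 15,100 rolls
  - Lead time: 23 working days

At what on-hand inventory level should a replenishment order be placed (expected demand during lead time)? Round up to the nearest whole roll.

1,390 rolls

Daily demand d = 15,100 / 250 = 60.400 rolls/day
Demand during lead time = 60.400 × 23 = 1,389.20
Reorder point = 1,389.20 → round up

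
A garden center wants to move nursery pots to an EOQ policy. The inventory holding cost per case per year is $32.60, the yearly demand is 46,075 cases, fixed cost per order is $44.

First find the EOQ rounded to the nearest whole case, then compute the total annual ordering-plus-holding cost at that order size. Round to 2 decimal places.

$11,496.96

EOQ = √(2DS/H) = √(2 × 46,075 × 44 / 32.6)
    = √(124,374.23) ≈ 352.67 → Q = 353 cases
Orders/yr = 46,075/353 = 130.524; ordering cost = 130.524 × $44 = $5,743.06
Average inventory = 353/2 = 176.5; holding cost = 176.5 × $32.6 = $5,753.90
Total = $5,743.06 + $5,753.90 = $11,496.96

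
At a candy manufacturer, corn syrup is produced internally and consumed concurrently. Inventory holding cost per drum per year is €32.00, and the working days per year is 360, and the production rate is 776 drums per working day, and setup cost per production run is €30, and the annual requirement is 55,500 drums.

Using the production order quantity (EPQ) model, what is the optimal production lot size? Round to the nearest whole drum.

Daily demand d = 55,500/360 = 154.167; p = 776; 1 − d/p = 0.80133
EPQ = √(2DS / (H(1 − d/p)))
    = √(2 × 55,500 × 30 / (32 × 0.80133)) ≈ 360.36

360 drums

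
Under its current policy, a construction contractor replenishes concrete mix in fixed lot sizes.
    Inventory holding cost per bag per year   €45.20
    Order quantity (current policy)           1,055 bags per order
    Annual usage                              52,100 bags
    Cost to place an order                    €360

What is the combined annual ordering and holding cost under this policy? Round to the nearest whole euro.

€41,621

Annual ordering cost = (D/Q)·S = (52,100/1,055) × 360 = €17,778.20
Annual holding cost  = (Q/2)·H = (1,055/2) × 45.2 = €23,843.00
Total = €17,778.20 + €23,843.00 = €41,621.20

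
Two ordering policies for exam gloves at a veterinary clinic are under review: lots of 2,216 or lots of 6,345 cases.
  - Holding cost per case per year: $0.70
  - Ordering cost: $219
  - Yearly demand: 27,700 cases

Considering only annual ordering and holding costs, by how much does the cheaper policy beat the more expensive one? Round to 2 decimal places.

$336.27

For each Q, cost = (D/Q)·S + (Q/2)·H.
TC(2,216) = (27,700/2,216)×219 + (2,216/2)×0.7 = $3,513.10
TC(6,345) = (27,700/6,345)×219 + (6,345/2)×0.7 = $3,176.83
Lots of 6,345 are cheaper by $336.27.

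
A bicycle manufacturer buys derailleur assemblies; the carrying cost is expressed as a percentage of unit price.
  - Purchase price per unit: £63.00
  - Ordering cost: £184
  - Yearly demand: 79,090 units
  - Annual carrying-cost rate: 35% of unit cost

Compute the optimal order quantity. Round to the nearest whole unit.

1,149 units

Holding cost per unit per year: H = 35% × £63 = £22.0500
EOQ = √(2DS/H) = √(2 × 79,090 × 184 / 22.05)
    = √(1,319,960.09) ≈ 1,148.90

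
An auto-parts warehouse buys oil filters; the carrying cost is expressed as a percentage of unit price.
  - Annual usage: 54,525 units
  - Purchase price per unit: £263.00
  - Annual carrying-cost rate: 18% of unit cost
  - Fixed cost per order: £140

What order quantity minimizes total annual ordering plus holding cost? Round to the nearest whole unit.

H = i·C = 0.18 × £263 = £47.3400 per unit-year
Q* = √(2·D·S / H) = √(2·54,525·140 / 47.34) = √322,496.8 ≈ 567.89

568 units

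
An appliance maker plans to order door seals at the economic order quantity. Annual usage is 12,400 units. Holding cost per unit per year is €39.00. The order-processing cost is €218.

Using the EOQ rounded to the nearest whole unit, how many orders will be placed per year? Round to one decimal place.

33.3 orders per year

2DS/H = 2·12,400·218/39 = 138,625.64
EOQ = √138,625.64 ≈ 372.32 → Q = 372
Orders per year = D/Q = 12,400 / 372 = 33.333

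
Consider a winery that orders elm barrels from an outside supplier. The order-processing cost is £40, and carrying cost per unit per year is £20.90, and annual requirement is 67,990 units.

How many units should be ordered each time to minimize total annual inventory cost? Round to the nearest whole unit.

EOQ = √(2DS/H) = √(2 × 67,990 × 40 / 20.9)
    = √(260,248.80) ≈ 510.15

510 units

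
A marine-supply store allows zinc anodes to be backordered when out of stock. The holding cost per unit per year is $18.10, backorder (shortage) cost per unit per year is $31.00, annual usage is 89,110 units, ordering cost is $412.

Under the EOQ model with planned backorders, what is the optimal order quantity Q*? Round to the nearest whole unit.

Basic EOQ = √(2·89,110·412/18.1) = 2,014.130
Backorder adjustment √((H+b)/b) = √((18.1+31)/31) = 1.2585
Q* = 2,014.130 × 1.2585 ≈ 2,534.82

2,535 units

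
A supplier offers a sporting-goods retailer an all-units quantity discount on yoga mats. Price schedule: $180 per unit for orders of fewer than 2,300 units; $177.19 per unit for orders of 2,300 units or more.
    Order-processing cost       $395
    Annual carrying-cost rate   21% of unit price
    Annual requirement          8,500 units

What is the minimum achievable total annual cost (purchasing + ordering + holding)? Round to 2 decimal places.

$1,545,931.95

H₁ = 21%×$180 = $37.8000;  H₂ = 21%×$177.19 = $37.2099
EOQ₁ = √(2×8,500×395/37.8000) = 421.48  (< 2,300, feasible at tier 1)
EOQ₂ = √(2×8,500×395/37.2099) = 424.81  (< 2,300 → use Q = 2,300 at tier-2 price)
TC(tier 1 (EOQ₁), Q≈421.5) = $1,545,931.95
TC(tier 2, Q≈2,300.0) = $1,550,366.17
Minimum at tier 1 (EOQ₁): $1,545,931.95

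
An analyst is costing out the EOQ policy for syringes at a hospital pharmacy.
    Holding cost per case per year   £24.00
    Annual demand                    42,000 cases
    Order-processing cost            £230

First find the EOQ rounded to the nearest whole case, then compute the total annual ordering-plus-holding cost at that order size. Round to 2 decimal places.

Q* = √(2·D·S / H) = √(2·42,000·230 / 24) = √805,000.0 ≈ 897.22 → Q = 897 cases
Orders/yr = 42,000/897 = 46.823; ordering cost = 46.823 × £230 = £10,769.23
Average inventory = 897/2 = 448.5; holding cost = 448.5 × £24 = £10,764.00
Total = £10,769.23 + £10,764.00 = £21,533.23

£21,533.23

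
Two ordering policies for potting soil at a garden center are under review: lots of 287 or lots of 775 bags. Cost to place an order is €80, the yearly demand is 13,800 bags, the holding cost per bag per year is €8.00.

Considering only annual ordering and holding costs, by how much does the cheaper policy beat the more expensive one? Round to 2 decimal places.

For each Q, cost = (D/Q)·S + (Q/2)·H.
TC(287) = (13,800/287)×80 + (287/2)×8 = €4,994.69
TC(775) = (13,800/775)×80 + (775/2)×8 = €4,524.52
|ΔTC| = |€4,994.69 − €4,524.52| = €470.17

€470.17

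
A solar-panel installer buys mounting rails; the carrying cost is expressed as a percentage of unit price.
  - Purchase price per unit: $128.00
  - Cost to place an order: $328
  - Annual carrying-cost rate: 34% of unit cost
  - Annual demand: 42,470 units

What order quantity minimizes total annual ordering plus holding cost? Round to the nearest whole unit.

H = i·C = 0.34 × $128 = $43.5200 per unit-year
2DS/H = 2·42,470·328/43.52 = 640,172.79
EOQ = √640,172.79 ≈ 800.11

800 units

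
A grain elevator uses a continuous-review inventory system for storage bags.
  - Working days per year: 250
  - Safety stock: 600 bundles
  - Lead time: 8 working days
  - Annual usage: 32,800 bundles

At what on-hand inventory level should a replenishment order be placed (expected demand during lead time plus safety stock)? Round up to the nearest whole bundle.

1,650 bundles

Daily demand d = 32,800 / 250 = 131.200 bundles/day
Demand during lead time = 131.200 × 8 = 1,049.60
Reorder point = 1,049.60 + 600 = 1,649.60 → round up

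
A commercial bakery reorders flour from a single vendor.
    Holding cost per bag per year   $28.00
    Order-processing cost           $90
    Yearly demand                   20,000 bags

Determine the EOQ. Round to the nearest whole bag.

359 bags

2DS/H = 2·20,000·90/28 = 128,571.43
EOQ = √128,571.43 ≈ 358.57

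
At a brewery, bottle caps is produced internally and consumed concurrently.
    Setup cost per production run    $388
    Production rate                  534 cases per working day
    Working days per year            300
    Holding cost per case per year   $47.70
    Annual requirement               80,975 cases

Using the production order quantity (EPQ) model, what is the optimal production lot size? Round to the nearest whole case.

1,632 cases

d = 80,975/300 = 269.9167 cases/day;  effective holding cost H(1 − d/p) = 47.7·(1 − 269.9167/534) = 23.58947
Q* = √(2DS / H_eff) = √(2·80,975·388 / 23.58947) ≈ 1,632.10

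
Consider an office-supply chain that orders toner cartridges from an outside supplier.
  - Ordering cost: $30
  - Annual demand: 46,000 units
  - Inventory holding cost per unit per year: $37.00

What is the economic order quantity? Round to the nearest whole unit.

2DS/H = 2·46,000·30/37 = 74,594.59
EOQ = √74,594.59 ≈ 273.12

273 units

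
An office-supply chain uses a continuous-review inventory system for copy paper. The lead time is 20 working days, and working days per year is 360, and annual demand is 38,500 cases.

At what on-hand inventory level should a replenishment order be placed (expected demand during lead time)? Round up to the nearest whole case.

2,139 cases

Daily demand d = 38,500 / 360 = 106.944 cases/day
Demand during lead time = 106.944 × 20 = 2,138.89
Reorder point = 2,138.89 → round up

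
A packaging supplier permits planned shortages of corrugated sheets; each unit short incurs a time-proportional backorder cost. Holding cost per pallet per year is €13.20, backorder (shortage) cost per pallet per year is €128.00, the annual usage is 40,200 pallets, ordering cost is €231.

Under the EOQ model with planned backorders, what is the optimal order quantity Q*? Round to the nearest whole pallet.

1,246 pallets

Basic EOQ = √(2·40,200·231/13.2) = 1,186.170
Backorder adjustment √((H+b)/b) = √((13.2+128)/128) = 1.0503
Q* = 1,186.170 × 1.0503 ≈ 1,245.83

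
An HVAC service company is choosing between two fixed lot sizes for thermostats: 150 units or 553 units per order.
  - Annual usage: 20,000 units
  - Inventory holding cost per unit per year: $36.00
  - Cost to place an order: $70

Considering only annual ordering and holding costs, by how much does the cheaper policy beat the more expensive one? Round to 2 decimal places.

TC(Q) = (D/Q)S + (Q/2)H
TC(150) = (20,000/150)×70 + (150/2)×36 = $12,033.33
TC(553) = (20,000/553)×70 + (553/2)×36 = $12,485.65
Cheaper: Q = 150.  Difference = $452.31

$452.31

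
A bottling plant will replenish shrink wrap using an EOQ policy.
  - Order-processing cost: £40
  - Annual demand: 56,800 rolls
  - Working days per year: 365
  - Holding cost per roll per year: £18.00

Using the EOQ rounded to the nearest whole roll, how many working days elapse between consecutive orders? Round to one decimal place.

EOQ = √(2DS/H) = √(2 × 56,800 × 40 / 18)
    = √(252,444.44) ≈ 502.44 → Q = 502 rolls
Days between orders = 365 / (D/Q) = 365 / 113.147 ≈ 3.226

3.2 days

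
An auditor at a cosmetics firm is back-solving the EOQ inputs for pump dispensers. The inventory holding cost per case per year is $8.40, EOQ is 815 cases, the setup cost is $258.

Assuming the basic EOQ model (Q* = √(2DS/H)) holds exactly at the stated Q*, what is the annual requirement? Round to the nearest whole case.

10,813 cases per year

From Q* = √(2DS/H) ⇒ Q*² = 2DS/H.
D = Q²H / (2S) = 815² × 8.4 / (2 × 258) = 10,812.97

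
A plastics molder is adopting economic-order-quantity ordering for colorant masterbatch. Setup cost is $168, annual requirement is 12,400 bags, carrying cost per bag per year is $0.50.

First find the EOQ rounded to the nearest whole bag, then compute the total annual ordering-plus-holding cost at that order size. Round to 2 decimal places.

Optimal lot size Q* = (2 × 12,400 × $168 / $0.5)^½ ≈ 2,886.66 → Q = 2,887 bags
Annual ordering cost = (D/Q)·S = (12,400/2,887) × 168 = $721.58
Annual holding cost  = (Q/2)·H = (2,887/2) × 0.5 = $721.75
Total = $721.58 + $721.75 = $1,443.33

$1,443.33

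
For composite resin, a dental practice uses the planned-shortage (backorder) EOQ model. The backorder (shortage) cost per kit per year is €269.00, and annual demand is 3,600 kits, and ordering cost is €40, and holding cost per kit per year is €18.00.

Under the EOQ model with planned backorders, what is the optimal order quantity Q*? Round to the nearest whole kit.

Basic EOQ = √(2·3,600·40/18) = 126.491
Backorder adjustment √((H+b)/b) = √((18+269)/269) = 1.0329
Q* = 126.491 × 1.0329 ≈ 130.65

131 kits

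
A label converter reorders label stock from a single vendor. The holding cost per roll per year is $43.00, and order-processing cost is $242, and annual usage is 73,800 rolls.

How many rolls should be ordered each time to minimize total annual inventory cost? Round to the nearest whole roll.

911 rolls

Optimal lot size Q* = (2 × 73,800 × $242 / $43)^½ ≈ 911.42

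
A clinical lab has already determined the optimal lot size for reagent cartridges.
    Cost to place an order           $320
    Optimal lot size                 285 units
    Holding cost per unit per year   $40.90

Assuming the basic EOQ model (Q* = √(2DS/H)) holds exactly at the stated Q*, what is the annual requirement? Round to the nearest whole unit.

From Q* = √(2DS/H) ⇒ Q*² = 2DS/H.
D = Q²H / (2S) = 285² × 40.9 / (2 × 320) = 5,190.79

5,191 units per year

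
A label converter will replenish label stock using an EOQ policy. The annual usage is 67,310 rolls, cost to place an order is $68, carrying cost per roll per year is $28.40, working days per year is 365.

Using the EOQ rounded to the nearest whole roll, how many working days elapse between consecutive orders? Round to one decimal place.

3.1 days

EOQ = √(2DS/H) = √(2 × 67,310 × 68 / 28.4)
    = √(322,329.58) ≈ 567.74 → Q = 568 rolls
Cycle time = (working days × Q)/D = (365 × 568) / 67,310 = 3.080 days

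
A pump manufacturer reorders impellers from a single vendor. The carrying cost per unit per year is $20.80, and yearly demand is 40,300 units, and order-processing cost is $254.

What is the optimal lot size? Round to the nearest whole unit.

992 units

Optimal lot size Q* = (2 × 40,300 × $254 / $20.8)^½ ≈ 992.09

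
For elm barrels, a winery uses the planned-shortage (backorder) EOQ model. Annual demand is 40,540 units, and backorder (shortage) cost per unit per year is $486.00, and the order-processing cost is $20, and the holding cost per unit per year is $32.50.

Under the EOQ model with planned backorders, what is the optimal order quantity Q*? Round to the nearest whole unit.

231 units

Basic EOQ = √(2·40,540·20/32.5) = 223.373
Backorder adjustment √((H+b)/b) = √((32.5+486)/486) = 1.0329
Q* = 223.373 × 1.0329 ≈ 230.72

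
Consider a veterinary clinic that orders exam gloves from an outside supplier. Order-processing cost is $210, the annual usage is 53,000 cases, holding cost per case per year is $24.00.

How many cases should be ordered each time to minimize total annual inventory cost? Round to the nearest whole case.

963 cases

Q* = √(2·D·S / H) = √(2·53,000·210 / 24) = √927,500.0 ≈ 963.07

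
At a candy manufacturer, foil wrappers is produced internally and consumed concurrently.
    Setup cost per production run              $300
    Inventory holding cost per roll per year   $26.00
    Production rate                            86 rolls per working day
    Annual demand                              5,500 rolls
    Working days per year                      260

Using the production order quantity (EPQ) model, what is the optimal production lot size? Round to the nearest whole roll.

410 rolls

d = 5,500/260 = 21.1538 rolls/day;  effective holding cost H(1 − d/p) = 26·(1 − 21.1538/86) = 19.60465
Q* = √(2DS / H_eff) = √(2·5,500·300 / 19.60465) ≈ 410.28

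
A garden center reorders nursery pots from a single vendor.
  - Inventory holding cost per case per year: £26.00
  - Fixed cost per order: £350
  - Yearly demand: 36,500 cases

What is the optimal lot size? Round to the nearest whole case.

991 cases

2DS/H = 2·36,500·350/26 = 982,692.31
EOQ = √982,692.31 ≈ 991.31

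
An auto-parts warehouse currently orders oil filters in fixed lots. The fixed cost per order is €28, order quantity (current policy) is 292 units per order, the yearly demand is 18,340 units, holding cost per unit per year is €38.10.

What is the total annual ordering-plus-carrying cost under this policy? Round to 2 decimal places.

€7,321.23

Orders/yr = 18,340/292 = 62.808; ordering cost = 62.808 × €28 = €1,758.63
Average inventory = 292/2 = 146; holding cost = 146 × €38.1 = €5,562.60
Total = €1,758.63 + €5,562.60 = €7,321.23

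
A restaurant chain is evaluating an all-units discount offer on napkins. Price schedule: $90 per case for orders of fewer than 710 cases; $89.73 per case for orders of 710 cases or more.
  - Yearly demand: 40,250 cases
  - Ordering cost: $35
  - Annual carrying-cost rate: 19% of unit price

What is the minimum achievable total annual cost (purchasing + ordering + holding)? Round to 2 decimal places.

H₁ = 19%×$90 = $17.1000;  H₂ = 19%×$89.73 = $17.0487
EOQ₁ = √(2×40,250×35/17.1000) = 405.91  (< 710, feasible at tier 1)
EOQ₂ = √(2×40,250×35/17.0487) = 406.52  (< 710 → use Q = 710 at tier-2 price)
TC(tier 1 (EOQ₁), Q≈405.9) = $3,629,441.13
TC(tier 2, Q≈710.0) = $3,619,668.94
Minimum at tier 2: $3,619,668.94

$3,619,668.94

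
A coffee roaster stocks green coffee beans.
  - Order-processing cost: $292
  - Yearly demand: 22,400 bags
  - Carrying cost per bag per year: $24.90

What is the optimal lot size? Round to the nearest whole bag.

725 bags

2DS/H = 2·22,400·292/24.9 = 525,365.46
EOQ = √525,365.46 ≈ 724.82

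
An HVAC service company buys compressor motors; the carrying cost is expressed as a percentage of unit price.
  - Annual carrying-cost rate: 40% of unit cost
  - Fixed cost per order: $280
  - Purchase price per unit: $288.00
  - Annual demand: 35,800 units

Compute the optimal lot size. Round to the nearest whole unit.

417 units

Holding cost per unit per year: H = 40% × $288 = $115.2000
EOQ = √(2DS/H) = √(2 × 35,800 × 280 / 115.2)
    = √(174,027.78) ≈ 417.17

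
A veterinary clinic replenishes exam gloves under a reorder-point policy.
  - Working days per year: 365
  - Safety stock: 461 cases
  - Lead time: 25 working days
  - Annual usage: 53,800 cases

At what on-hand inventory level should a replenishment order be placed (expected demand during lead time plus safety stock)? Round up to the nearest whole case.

Daily demand d = 53,800 / 365 = 147.397 cases/day
Demand during lead time = 147.397 × 25 = 3,684.93
Reorder point = 3,684.93 + 461 = 4,145.93 → round up

4,146 cases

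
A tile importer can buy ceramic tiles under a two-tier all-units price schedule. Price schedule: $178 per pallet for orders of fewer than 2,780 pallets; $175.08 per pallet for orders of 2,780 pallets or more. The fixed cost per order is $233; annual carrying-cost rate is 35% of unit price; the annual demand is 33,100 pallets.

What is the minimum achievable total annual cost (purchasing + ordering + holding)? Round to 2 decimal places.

H₁ = 35%×$178 = $62.3000;  H₂ = 35%×$175.08 = $61.2780
EOQ₁ = √(2×33,100×233/62.3000) = 497.58  (< 2,780, feasible at tier 1)
EOQ₂ = √(2×33,100×233/61.2780) = 501.71  (< 2,780 → use Q = 2,780 at tier-2 price)
TC(tier 1 (EOQ₁), Q≈497.6) = $5,922,799.24
TC(tier 2, Q≈2,780.0) = $5,883,098.63
Minimum at tier 2: $5,883,098.63

$5,883,098.63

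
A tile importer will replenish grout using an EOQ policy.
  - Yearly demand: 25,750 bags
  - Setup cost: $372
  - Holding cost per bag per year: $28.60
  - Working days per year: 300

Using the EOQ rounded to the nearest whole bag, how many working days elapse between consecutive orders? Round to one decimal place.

9.5 days

2DS/H = 2·25,750·372/28.6 = 669,860.14
EOQ = √669,860.14 ≈ 818.45 → Q = 818 bags
Days between orders = 300 / (D/Q) = 300 / 31.479 ≈ 9.530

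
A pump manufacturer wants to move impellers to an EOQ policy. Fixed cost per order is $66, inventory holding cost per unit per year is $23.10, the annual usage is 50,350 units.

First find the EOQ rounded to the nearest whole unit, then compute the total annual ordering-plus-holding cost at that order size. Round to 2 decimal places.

$12,390.61

Optimal lot size Q* = (2 × 50,350 × $66 / $23.1)^½ ≈ 536.39 → Q = 536 units
Orders/yr = 50,350/536 = 93.937; ordering cost = 93.937 × $66 = $6,199.81
Average inventory = 536/2 = 268; holding cost = 268 × $23.1 = $6,190.80
Total = $6,199.81 + $6,190.80 = $12,390.61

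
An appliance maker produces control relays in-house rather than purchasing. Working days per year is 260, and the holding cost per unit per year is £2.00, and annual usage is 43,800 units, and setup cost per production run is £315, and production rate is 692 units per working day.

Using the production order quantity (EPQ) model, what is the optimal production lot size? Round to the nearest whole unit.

4,270 units

d = 43,800/260 = 168.4615 units/day;  effective holding cost H(1 − d/p) = 2·(1 − 168.4615/692) = 1.51312
Q* = √(2DS / H_eff) = √(2·43,800·315 / 1.51312) ≈ 4,270.42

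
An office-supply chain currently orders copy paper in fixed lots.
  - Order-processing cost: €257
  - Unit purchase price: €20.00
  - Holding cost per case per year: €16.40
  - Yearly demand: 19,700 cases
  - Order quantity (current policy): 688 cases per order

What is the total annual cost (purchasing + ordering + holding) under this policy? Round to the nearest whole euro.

€407,000

Orders/yr = 19,700/688 = 28.634; ordering cost = 28.634 × €257 = €7,358.87
Average inventory = 688/2 = 344; holding cost = 344 × €16.4 = €5,641.60
Purchase cost = D·C = 19,700 × 20 = €394,000.00
Total = €7,358.87 + €5,641.60 + €394,000.00 = €407,000.47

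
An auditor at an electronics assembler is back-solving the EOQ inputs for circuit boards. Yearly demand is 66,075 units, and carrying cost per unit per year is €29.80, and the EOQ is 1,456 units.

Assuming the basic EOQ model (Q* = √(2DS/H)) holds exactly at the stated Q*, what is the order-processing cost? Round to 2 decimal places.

EOQ relation: Q² = 2DS/H, so rearrange for the unknown.
S = Q²H / (2D) = 1,456² × 29.8 / (2 × 66,075) = 478.0484

€478.05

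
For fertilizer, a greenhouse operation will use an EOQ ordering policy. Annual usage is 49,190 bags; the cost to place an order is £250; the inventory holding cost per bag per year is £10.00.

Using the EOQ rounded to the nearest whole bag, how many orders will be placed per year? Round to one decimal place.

2DS/H = 2·49,190·250/10 = 2,459,500.00
EOQ = √2,459,500.00 ≈ 1,568.28 → Q = 1,568
Orders per year = D/Q = 49,190 / 1,568 = 31.371

31.4 orders per year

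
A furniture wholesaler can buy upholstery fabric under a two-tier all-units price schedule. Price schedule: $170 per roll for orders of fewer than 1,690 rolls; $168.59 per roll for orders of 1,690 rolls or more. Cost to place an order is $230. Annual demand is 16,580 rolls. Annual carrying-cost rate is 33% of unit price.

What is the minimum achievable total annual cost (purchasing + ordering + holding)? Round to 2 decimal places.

H₁ = 33%×$170 = $56.1000;  H₂ = 33%×$168.59 = $55.6347
EOQ₁ = √(2×16,580×230/56.1000) = 368.71  (< 1,690, feasible at tier 1)
EOQ₂ = √(2×16,580×230/55.6347) = 370.25  (< 1,690 → use Q = 1,690 at tier-2 price)
TC(tier 1 (EOQ₁), Q≈368.7) = $2,839,284.86
TC(tier 2, Q≈1,690.0) = $2,844,489.97
Minimum at tier 1 (EOQ₁): $2,839,284.86

$2,839,284.86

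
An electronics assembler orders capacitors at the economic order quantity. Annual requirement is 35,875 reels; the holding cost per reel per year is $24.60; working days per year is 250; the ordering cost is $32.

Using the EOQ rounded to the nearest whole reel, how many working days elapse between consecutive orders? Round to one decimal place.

2.1 days

2DS/H = 2·35,875·32/24.6 = 93,333.33
EOQ = √93,333.33 ≈ 305.51 → Q = 306 reels
Days between orders = 250 / (D/Q) = 250 / 117.239 ≈ 2.132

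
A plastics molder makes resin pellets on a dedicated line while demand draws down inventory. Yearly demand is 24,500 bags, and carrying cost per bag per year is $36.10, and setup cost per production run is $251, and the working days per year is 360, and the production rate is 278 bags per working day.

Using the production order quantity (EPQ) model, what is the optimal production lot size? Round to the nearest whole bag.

d = 24,500/360 = 68.0556 bags/day;  effective holding cost H(1 − d/p) = 36.1·(1 − 68.0556/278) = 27.26257
Q* = √(2DS / H_eff) = √(2·24,500·251 / 27.26257) ≈ 671.66

672 bags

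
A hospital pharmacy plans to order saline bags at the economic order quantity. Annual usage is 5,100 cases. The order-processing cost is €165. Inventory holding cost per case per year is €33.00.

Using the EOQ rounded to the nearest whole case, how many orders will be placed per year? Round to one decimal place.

2DS/H = 2·5,100·165/33 = 51,000.00
EOQ = √51,000.00 ≈ 225.83 → Q = 226
N = D/Q = 5,100/226 ≈ 22.566 orders/yr

22.6 orders per year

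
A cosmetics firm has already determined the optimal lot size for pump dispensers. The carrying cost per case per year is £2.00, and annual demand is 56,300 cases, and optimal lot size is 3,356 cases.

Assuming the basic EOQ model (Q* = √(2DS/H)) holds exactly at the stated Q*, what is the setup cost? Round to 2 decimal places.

£200.05

Since Q* = (2DS/H)^½, squaring gives Q*²·H = 2DS.
S = Q²H / (2D) = 3,356² × 2 / (2 × 56,300) = 200.0486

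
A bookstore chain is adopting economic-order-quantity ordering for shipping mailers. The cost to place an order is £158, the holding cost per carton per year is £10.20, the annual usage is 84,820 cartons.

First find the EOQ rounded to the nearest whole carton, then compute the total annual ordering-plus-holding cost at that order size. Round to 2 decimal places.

£16,534.56

Optimal lot size Q* = (2 × 84,820 × £158 / £10.2)^½ ≈ 1,621.04 → Q = 1,621 cartons
Ordering: D/Q × S = 84,820/1,621 × £158 = £8,267.46
Holding:  Q/2 × H = 1,621/2 × £10.2 = £8,267.10
Total = £8,267.46 + £8,267.10 = £16,534.56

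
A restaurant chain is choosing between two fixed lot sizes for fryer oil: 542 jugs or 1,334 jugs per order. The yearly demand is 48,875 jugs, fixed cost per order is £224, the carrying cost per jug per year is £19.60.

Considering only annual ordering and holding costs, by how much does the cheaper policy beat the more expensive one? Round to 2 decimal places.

£4,230.77

TC(Q) = (D/Q)S + (Q/2)H
TC(542) = (48,875/542)×224 + (542/2)×19.6 = £25,510.86
TC(1,334) = (48,875/1,334)×224 + (1,334/2)×19.6 = £21,280.10
Cheaper: Q = 1,334.  Difference = £4,230.77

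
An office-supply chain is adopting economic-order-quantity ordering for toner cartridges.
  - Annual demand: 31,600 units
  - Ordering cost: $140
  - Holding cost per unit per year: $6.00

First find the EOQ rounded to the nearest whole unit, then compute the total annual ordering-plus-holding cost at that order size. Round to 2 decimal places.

$7,286.15

EOQ = √(2DS/H) = √(2 × 31,600 × 140 / 6)
    = √(1,474,666.67) ≈ 1,214.36 → Q = 1,214 units
Orders/yr = 31,600/1,214 = 26.030; ordering cost = 26.030 × $140 = $3,644.15
Average inventory = 1,214/2 = 607; holding cost = 607 × $6 = $3,642.00
Total = $3,644.15 + $3,642.00 = $7,286.15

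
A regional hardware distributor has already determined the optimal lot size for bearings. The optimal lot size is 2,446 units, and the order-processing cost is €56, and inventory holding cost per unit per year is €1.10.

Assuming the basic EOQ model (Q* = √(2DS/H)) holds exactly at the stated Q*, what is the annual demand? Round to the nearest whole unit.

From Q* = √(2DS/H) ⇒ Q*² = 2DS/H.
D = Q²H / (2S) = 2,446² × 1.1 / (2 × 56) = 58,760.78

58,761 units per year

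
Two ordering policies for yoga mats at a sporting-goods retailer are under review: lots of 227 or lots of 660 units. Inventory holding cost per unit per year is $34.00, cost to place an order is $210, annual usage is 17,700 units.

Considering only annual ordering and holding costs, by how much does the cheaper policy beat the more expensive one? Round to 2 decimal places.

For each Q, cost = (D/Q)·S + (Q/2)·H.
TC(227) = (17,700/227)×210 + (227/2)×34 = $20,233.45
TC(660) = (17,700/660)×210 + (660/2)×34 = $16,851.82
Cheaper: Q = 660.  Difference = $3,381.63

$3,381.63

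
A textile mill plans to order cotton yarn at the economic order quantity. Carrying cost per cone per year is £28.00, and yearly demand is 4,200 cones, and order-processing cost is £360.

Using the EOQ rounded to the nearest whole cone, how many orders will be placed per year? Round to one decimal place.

EOQ = √(2DS/H) = √(2 × 4,200 × 360 / 28)
    = √(108,000.00) ≈ 328.63 → Q = 329
N = D/Q = 4,200/329 ≈ 12.766 orders/yr

12.8 orders per year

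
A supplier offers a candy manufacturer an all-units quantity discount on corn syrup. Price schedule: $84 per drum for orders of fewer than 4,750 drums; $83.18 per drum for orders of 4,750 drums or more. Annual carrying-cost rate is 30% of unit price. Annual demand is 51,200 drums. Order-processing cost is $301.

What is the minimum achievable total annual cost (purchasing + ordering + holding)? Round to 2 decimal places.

H₁ = 30%×$84 = $25.2000;  H₂ = 30%×$83.18 = $24.9540
EOQ₁ = √(2×51,200×301/25.2000) = 1,105.94  (< 4,750, feasible at tier 1)
EOQ₂ = √(2×51,200×301/24.9540) = 1,111.38  (< 4,750 → use Q = 4,750 at tier-2 price)
TC(tier 1 (EOQ₁), Q≈1,105.9) = $4,328,669.78
TC(tier 2, Q≈4,750.0) = $4,321,326.21
Minimum at tier 2: $4,321,326.21

$4,321,326.21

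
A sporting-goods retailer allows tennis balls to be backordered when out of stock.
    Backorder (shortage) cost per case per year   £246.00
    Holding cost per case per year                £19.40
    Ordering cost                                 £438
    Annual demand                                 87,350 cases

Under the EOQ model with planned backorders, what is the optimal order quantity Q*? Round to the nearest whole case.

Q* = √(2DS/H) · √((H + b)/b)
   = √(2 × 87,350 × 438 / 19.4) · √((19.4 + 246) / 246)
   = 1,986.016 × 1.0387 ≈ 2,062.84

2,063 cases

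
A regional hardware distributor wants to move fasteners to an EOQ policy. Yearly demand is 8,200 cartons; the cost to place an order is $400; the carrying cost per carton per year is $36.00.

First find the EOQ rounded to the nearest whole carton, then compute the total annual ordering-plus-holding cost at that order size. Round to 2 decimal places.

EOQ = √(2DS/H) = √(2 × 8,200 × 400 / 36)
    = √(182,222.22) ≈ 426.87 → Q = 427 cartons
Annual ordering cost = (D/Q)·S = (8,200/427) × 400 = $7,681.50
Annual holding cost  = (Q/2)·H = (427/2) × 36 = $7,686.00
Total = $7,681.50 + $7,686.00 = $15,367.50

$15,367.50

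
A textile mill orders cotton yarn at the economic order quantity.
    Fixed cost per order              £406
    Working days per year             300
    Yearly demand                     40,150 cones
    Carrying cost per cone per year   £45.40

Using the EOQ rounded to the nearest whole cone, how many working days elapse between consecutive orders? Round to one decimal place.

6.3 days

Optimal lot size Q* = (2 × 40,150 × £406 / £45.4)^½ ≈ 847.41 → Q = 847 cones
Cycle time = (working days × Q)/D = (300 × 847) / 40,150 = 6.329 days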